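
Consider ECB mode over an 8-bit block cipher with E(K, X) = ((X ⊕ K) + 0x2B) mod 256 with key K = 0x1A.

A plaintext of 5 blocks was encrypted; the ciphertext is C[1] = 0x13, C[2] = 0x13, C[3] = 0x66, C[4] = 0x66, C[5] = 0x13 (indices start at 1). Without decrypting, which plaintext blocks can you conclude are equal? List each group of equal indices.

P[1] = P[2] = P[5]; P[3] = P[4]

ECB encrypts each block independently with the same key, so equal ciphertext blocks imply equal plaintext blocks.
C[1] = C[2] = C[5] = 0x13, so P[1] = P[2] = P[5].
C[3] = C[4] = 0x66, so P[3] = P[4].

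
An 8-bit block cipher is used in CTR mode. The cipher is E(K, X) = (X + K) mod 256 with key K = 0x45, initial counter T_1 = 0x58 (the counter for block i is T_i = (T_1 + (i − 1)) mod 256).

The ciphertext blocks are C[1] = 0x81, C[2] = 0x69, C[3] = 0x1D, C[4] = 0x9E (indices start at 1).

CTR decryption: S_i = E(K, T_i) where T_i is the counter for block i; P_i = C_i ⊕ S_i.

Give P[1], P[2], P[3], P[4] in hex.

P[1] = 0x1C, P[2] = 0xF7, P[3] = 0x82, P[4] = 0x3E

P[1]: T = 0x58, S = E(K, T) = 0x9D; 0x81 ⊕ 0x9D = 0x1C.
P[2]: T = 0x59, S = E(K, T) = 0x9E; 0x69 ⊕ 0x9E = 0xF7.
P[3]: T = 0x5A, S = E(K, T) = 0x9F; 0x1D ⊕ 0x9F = 0x82.
P[4]: T = 0x5B, S = E(K, T) = 0xA0; 0x9E ⊕ 0xA0 = 0x3E.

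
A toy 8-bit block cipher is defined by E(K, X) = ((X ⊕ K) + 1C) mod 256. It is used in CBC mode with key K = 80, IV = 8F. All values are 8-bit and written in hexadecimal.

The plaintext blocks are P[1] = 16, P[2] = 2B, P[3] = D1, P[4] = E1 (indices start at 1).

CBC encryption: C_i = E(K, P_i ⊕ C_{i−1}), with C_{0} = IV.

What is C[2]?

C[1]: P[1] ⊕ 8F = 99; E(K, 99) = 35.
C[2]: P[2] ⊕ 35 = 1E; E(K, 1E) = BA.

C[2] = BA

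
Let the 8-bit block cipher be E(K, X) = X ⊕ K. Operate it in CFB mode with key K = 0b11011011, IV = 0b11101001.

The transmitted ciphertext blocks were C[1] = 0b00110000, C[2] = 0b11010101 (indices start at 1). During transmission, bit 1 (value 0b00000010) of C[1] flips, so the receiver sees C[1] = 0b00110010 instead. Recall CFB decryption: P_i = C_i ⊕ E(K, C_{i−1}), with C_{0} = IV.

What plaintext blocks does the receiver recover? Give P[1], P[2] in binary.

P[1] = 0b00000000, P[2] = 0b00111100

Only C[1] changed, to 0b00110010. In CFB, a change in C_i flips the same bit in P_i and garbles P_{i+1}. Decrypting the received ciphertext:
P[1]: E(K, 0b11101001) = 0b00110010; 0b00110010 ⊕ 0b00110010 = 0b00000000.
P[2]: E(K, 0b00110010) = 0b11101001; 0b11010101 ⊕ 0b11101001 = 0b00111100.
Blocks that differ from the original plaintext: P[1], P[2].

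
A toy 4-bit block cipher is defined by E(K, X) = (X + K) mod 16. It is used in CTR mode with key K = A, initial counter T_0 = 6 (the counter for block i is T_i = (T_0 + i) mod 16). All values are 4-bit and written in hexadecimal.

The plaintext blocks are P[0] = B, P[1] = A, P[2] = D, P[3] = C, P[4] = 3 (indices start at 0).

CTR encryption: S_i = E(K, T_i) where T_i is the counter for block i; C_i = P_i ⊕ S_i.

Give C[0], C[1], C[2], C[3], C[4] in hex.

C[0] = B, C[1] = B, C[2] = F, C[3] = F, C[4] = 7

C[0]: T = 6, S = E(K, T) = 0; B ⊕ 0 = B.
C[1]: T = 7, S = E(K, T) = 1; A ⊕ 1 = B.
C[2]: T = 8, S = E(K, T) = 2; D ⊕ 2 = F.
C[3]: T = 9, S = E(K, T) = 3; C ⊕ 3 = F.
C[4]: T = A, S = E(K, T) = 4; 3 ⊕ 4 = 7.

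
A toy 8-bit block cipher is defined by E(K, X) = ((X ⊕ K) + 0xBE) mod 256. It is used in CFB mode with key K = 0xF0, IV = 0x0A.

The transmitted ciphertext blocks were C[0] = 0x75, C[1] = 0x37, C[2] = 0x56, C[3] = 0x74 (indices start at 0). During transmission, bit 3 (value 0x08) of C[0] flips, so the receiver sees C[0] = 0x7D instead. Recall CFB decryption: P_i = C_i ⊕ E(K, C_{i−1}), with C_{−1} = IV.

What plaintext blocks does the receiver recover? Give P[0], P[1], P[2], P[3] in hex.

Only C[0] changed, to 0x7D. In CFB, a change in C_i flips the same bit in P_i and garbles P_{i+1}. Decrypting the received ciphertext:
P[0]: E(K, 0x0A) = 0xB8; 0x7D ⊕ 0xB8 = 0xC5.
P[1]: E(K, 0x7D) = 0x4B; 0x37 ⊕ 0x4B = 0x7C.
P[2]: E(K, 0x37) = 0x85; 0x56 ⊕ 0x85 = 0xD3.
P[3]: E(K, 0x56) = 0x64; 0x74 ⊕ 0x64 = 0x10.
Blocks that differ from the original plaintext: P[0], P[1].

P[0] = 0xC5, P[1] = 0x7C, P[2] = 0xD3, P[3] = 0x10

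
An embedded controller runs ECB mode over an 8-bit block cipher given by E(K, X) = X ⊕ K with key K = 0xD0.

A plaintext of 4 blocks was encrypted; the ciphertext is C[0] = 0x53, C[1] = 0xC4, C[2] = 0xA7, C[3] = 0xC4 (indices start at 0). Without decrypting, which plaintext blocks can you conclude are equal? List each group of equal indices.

ECB encrypts each block independently with the same key, so equal ciphertext blocks imply equal plaintext blocks.
C[1] = C[3] = 0xC4, so P[1] = P[3].

P[1] = P[3]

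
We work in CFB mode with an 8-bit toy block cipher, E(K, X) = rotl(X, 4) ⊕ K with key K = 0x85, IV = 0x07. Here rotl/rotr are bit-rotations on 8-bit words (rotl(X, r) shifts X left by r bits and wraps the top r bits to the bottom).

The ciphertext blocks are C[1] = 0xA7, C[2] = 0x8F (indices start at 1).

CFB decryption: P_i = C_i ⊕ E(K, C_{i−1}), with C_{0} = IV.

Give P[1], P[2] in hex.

P[1] = 0x52, P[2] = 0x70

P[1]: E(K, 0x07) = 0xF5; 0xA7 ⊕ 0xF5 = 0x52.
P[2]: E(K, 0xA7) = 0xFF; 0x8F ⊕ 0xFF = 0x70.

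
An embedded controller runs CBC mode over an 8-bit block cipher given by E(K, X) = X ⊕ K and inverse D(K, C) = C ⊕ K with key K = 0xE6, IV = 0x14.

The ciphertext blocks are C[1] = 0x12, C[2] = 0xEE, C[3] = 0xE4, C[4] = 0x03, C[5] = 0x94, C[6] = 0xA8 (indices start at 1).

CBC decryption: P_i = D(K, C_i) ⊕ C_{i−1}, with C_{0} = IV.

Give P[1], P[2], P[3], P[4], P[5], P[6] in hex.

P[1] = 0xE0, P[2] = 0x1A, P[3] = 0xEC, P[4] = 0x01, P[5] = 0x71, P[6] = 0xDA

P[1]: D(K, 0x12) = 0xF4; 0xF4 ⊕ 0x14 = 0xE0.
P[2]: D(K, 0xEE) = 0x08; 0x08 ⊕ 0x12 = 0x1A.
P[3]: D(K, 0xE4) = 0x02; 0x02 ⊕ 0xEE = 0xEC.
P[4]: D(K, 0x03) = 0xE5; 0xE5 ⊕ 0xE4 = 0x01.
P[5]: D(K, 0x94) = 0x72; 0x72 ⊕ 0x03 = 0x71.
P[6]: D(K, 0xA8) = 0x4E; 0x4E ⊕ 0x94 = 0xDA.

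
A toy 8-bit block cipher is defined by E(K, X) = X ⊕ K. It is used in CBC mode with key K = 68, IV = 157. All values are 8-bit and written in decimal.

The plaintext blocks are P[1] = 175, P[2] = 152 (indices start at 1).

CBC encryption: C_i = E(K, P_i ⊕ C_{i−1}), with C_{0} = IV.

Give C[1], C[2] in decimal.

C[1]: P[1] ⊕ 157 = 50; E(K, 50) = 118.
C[2]: P[2] ⊕ 118 = 238; E(K, 238) = 170.

C[1] = 118, C[2] = 170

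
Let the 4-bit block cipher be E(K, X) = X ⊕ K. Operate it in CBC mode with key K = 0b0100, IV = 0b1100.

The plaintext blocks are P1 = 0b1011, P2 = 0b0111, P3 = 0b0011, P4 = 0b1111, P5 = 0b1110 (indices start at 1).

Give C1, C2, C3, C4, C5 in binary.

CBC encryption: C_i = E(K, P_i ⊕ C_{i−1}), with C_{0} = IV.
C1: P1 ⊕ 0b1100 = 0b0111; E(K, 0b0111) = 0b0011.
C2: P2 ⊕ 0b0011 = 0b0100; E(K, 0b0100) = 0b0000.
C3: P3 ⊕ 0b0000 = 0b0011; E(K, 0b0011) = 0b0111.
C4: P4 ⊕ 0b0111 = 0b1000; E(K, 0b1000) = 0b1100.
C5: P5 ⊕ 0b1100 = 0b0010; E(K, 0b0010) = 0b0110.

C1 = 0b0011, C2 = 0b0000, C3 = 0b0111, C4 = 0b1100, C5 = 0b0110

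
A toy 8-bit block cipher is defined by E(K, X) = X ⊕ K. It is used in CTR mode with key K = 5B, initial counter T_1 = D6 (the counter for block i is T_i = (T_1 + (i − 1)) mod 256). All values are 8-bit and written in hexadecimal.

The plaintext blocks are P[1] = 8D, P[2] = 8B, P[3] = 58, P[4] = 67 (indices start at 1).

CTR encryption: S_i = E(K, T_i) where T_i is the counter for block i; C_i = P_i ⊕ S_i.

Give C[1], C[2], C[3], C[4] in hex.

C[1] = 00, C[2] = 07, C[3] = DB, C[4] = E5

C[1]: T = D6, S = E(K, T) = 8D; 8D ⊕ 8D = 00.
C[2]: T = D7, S = E(K, T) = 8C; 8B ⊕ 8C = 07.
C[3]: T = D8, S = E(K, T) = 83; 58 ⊕ 83 = DB.
C[4]: T = D9, S = E(K, T) = 82; 67 ⊕ 82 = E5.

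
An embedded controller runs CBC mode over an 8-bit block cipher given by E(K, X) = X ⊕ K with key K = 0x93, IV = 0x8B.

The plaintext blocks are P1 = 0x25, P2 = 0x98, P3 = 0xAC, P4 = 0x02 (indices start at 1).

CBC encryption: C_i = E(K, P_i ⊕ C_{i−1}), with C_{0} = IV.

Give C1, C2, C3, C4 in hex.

C1: P1 ⊕ 0x8B = 0xAE; E(K, 0xAE) = 0x3D.
C2: P2 ⊕ 0x3D = 0xA5; E(K, 0xA5) = 0x36.
C3: P3 ⊕ 0x36 = 0x9A; E(K, 0x9A) = 0x09.
C4: P4 ⊕ 0x09 = 0x0B; E(K, 0x0B) = 0x98.

C1 = 0x3D, C2 = 0x36, C3 = 0x09, C4 = 0x98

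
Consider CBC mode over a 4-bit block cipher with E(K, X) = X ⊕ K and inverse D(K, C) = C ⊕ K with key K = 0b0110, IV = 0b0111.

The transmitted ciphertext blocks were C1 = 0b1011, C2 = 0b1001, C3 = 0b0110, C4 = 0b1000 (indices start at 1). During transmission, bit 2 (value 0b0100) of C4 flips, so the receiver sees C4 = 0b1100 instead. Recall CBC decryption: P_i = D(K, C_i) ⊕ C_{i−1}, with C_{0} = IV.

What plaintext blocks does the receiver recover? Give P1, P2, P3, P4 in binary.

Only C4 changed, to 0b1100. In CBC, a change in C_i garbles P_i and flips the same bit in P_{i+1}. Decrypting the received ciphertext:
P1: D(K, 0b1011) = 0b1101; 0b1101 ⊕ 0b0111 = 0b1010.
P2: D(K, 0b1001) = 0b1111; 0b1111 ⊕ 0b1011 = 0b0100.
P3: D(K, 0b0110) = 0b0000; 0b0000 ⊕ 0b1001 = 0b1001.
P4: D(K, 0b1100) = 0b1010; 0b1010 ⊕ 0b0110 = 0b1100.
Blocks that differ from the original plaintext: P4.

P1 = 0b1010, P2 = 0b0100, P3 = 0b1001, P4 = 0b1100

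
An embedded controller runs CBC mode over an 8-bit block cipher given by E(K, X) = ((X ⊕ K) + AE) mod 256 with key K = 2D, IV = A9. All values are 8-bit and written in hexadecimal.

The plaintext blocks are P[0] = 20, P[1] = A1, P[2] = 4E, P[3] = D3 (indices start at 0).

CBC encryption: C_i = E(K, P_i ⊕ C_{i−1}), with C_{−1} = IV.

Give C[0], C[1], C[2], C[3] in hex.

C[0]: P[0] ⊕ A9 = 89; E(K, 89) = 52.
C[1]: P[1] ⊕ 52 = F3; E(K, F3) = 8C.
C[2]: P[2] ⊕ 8C = C2; E(K, C2) = 9D.
C[3]: P[3] ⊕ 9D = 4E; E(K, 4E) = 11.

C[0] = 52, C[1] = 8C, C[2] = 9D, C[3] = 11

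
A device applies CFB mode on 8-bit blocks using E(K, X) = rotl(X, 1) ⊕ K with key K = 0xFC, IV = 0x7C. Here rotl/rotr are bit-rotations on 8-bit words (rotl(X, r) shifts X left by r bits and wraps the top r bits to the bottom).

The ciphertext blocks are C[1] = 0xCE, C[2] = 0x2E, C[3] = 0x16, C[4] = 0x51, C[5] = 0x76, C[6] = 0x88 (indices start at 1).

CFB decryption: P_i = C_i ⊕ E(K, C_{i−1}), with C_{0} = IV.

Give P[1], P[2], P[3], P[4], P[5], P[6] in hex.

P[1]: E(K, 0x7C) = 0x04; 0xCE ⊕ 0x04 = 0xCA.
P[2]: E(K, 0xCE) = 0x61; 0x2E ⊕ 0x61 = 0x4F.
P[3]: E(K, 0x2E) = 0xA0; 0x16 ⊕ 0xA0 = 0xB6.
P[4]: E(K, 0x16) = 0xD0; 0x51 ⊕ 0xD0 = 0x81.
P[5]: E(K, 0x51) = 0x5E; 0x76 ⊕ 0x5E = 0x28.
P[6]: E(K, 0x76) = 0x10; 0x88 ⊕ 0x10 = 0x98.

P[1] = 0xCA, P[2] = 0x4F, P[3] = 0xB6, P[4] = 0x81, P[5] = 0x28, P[6] = 0x98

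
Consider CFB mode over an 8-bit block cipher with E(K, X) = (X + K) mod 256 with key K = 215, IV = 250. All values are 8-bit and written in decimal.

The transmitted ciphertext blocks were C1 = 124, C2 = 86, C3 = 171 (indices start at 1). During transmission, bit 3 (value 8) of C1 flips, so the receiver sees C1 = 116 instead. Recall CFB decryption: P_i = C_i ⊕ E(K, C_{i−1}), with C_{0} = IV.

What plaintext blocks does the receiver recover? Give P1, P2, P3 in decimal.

P1 = 165, P2 = 29, P3 = 134

Only C1 changed, to 116. In CFB, a change in C_i flips the same bit in P_i and garbles P_{i+1}. Decrypting the received ciphertext:
P1: E(K, 250) = 209; 116 ⊕ 209 = 165.
P2: E(K, 116) = 75; 86 ⊕ 75 = 29.
P3: E(K, 86) = 45; 171 ⊕ 45 = 134.
Blocks that differ from the original plaintext: P1, P2.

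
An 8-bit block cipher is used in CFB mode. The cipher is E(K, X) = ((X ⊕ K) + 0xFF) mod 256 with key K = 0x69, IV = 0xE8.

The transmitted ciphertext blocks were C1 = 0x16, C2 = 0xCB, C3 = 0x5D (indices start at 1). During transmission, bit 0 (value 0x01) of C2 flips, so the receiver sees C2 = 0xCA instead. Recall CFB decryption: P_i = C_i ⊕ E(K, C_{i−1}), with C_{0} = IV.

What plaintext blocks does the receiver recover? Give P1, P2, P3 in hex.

Only C2 changed, to 0xCA. In CFB, a change in C_i flips the same bit in P_i and garbles P_{i+1}. Decrypting the received ciphertext:
P1: E(K, 0xE8) = 0x80; 0x16 ⊕ 0x80 = 0x96.
P2: E(K, 0x16) = 0x7E; 0xCA ⊕ 0x7E = 0xB4.
P3: E(K, 0xCA) = 0xA2; 0x5D ⊕ 0xA2 = 0xFF.
Blocks that differ from the original plaintext: P2, P3.

P1 = 0x96, P2 = 0xB4, P3 = 0xFF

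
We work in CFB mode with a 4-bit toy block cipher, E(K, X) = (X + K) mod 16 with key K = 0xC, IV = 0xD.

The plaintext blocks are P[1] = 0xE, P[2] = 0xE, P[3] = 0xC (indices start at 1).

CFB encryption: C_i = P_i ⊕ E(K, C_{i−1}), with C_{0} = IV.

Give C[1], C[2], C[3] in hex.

C[1] = 0x7, C[2] = 0xD, C[3] = 0x5

C[1]: E(K, 0xD) = 0x9; 0xE ⊕ 0x9 = 0x7.
C[2]: E(K, 0x7) = 0x3; 0xE ⊕ 0x3 = 0xD.
C[3]: E(K, 0xD) = 0x9; 0xC ⊕ 0x9 = 0x5.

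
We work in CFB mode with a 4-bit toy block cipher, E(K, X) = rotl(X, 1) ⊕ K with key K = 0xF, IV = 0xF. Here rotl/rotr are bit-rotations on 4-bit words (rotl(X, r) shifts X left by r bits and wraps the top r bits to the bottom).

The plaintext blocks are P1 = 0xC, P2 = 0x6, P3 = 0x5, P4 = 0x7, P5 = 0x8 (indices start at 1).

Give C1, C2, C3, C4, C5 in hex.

C1 = 0xC, C2 = 0x0, C3 = 0xA, C4 = 0xD, C5 = 0xC

CFB encryption: C_i = P_i ⊕ E(K, C_{i−1}), with C_{0} = IV.
C1: E(K, 0xF) = 0x0; 0xC ⊕ 0x0 = 0xC.
C2: E(K, 0xC) = 0x6; 0x6 ⊕ 0x6 = 0x0.
C3: E(K, 0x0) = 0xF; 0x5 ⊕ 0xF = 0xA.
C4: E(K, 0xA) = 0xA; 0x7 ⊕ 0xA = 0xD.
C5: E(K, 0xD) = 0x4; 0x8 ⊕ 0x4 = 0xC.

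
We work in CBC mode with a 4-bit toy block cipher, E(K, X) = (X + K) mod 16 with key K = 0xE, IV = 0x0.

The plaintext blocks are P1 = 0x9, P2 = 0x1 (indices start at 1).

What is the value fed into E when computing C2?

0x6

CBC encryption: C_i = E(K, P_i ⊕ C_{i−1}), with C_{0} = IV.
C1: P1 ⊕ 0x0 = 0x9; E(K, 0x9) = 0x7.
C2: P2 ⊕ 0x7 = 0x6; E(K, 0x6) = 0x4.
So the input to E for block 2 is 0x6.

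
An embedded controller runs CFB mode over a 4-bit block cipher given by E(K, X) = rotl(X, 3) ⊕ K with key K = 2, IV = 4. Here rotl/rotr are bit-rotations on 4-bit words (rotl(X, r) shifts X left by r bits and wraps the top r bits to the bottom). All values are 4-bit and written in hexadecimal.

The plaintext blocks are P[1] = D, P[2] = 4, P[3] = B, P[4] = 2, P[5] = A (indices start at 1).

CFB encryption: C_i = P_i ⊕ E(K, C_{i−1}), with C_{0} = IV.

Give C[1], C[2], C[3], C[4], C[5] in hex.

C[1]: E(K, 4) = 0; D ⊕ 0 = D.
C[2]: E(K, D) = C; 4 ⊕ C = 8.
C[3]: E(K, 8) = 6; B ⊕ 6 = D.
C[4]: E(K, D) = C; 2 ⊕ C = E.
C[5]: E(K, E) = 5; A ⊕ 5 = F.

C[1] = D, C[2] = 8, C[3] = D, C[4] = E, C[5] = F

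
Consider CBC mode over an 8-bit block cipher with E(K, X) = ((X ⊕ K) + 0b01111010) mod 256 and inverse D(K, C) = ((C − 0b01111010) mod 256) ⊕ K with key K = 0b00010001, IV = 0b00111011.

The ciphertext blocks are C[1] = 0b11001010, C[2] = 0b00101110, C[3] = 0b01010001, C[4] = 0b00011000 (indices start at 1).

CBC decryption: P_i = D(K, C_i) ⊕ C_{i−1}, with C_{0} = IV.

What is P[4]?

P[4]: D(K, 0b00011000) = 0b10001111; 0b10001111 ⊕ 0b01010001 = 0b11011110.

P[4] = 0b11011110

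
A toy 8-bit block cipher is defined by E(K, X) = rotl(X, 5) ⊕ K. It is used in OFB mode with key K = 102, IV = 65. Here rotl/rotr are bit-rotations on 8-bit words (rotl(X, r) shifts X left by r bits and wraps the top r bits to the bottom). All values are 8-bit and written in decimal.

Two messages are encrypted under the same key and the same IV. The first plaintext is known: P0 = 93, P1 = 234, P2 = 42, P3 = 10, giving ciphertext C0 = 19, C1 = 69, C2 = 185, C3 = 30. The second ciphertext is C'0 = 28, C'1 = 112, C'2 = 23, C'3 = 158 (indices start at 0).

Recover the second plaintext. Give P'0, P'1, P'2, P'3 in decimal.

P'0 = 82, P'1 = 223, P'2 = 132, P'3 = 138

In OFB with a reused IV, both messages share the same keystream S_i, so C_i ⊕ C'_i = P_i ⊕ P'_i and thus P'_i = P_i ⊕ C_i ⊕ C'_i.
P'0: 93 ⊕ 19 ⊕ 28 = 82.
P'1: 234 ⊕ 69 ⊕ 112 = 223.
P'2: 42 ⊕ 185 ⊕ 23 = 132.
P'3: 10 ⊕ 30 ⊕ 158 = 138.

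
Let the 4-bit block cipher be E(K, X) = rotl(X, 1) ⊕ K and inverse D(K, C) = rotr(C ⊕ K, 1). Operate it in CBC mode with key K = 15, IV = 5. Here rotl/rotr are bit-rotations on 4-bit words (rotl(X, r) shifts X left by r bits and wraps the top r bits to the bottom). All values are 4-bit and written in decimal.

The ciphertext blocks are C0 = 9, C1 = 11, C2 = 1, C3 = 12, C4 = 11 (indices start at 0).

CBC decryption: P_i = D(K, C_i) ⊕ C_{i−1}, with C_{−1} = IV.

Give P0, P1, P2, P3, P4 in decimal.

P0: D(K, 9) = 3; 3 ⊕ 5 = 6.
P1: D(K, 11) = 2; 2 ⊕ 9 = 11.
P2: D(K, 1) = 7; 7 ⊕ 11 = 12.
P3: D(K, 12) = 9; 9 ⊕ 1 = 8.
P4: D(K, 11) = 2; 2 ⊕ 12 = 14.

P0 = 6, P1 = 11, P2 = 12, P3 = 8, P4 = 14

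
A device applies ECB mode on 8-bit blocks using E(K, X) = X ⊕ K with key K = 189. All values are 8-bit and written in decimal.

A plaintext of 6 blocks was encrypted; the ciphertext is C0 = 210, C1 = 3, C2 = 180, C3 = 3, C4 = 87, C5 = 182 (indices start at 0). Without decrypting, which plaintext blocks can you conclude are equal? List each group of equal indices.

P1 = P3

ECB encrypts each block independently with the same key, so equal ciphertext blocks imply equal plaintext blocks.
C1 = C3 = 3, so P1 = P3.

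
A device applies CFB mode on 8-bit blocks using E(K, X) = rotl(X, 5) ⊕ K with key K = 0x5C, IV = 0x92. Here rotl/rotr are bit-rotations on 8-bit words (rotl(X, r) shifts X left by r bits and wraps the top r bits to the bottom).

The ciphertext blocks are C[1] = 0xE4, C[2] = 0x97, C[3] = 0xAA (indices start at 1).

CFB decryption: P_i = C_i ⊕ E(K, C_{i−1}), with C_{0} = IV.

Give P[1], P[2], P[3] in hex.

P[1] = 0xEA, P[2] = 0x57, P[3] = 0x04

P[1]: E(K, 0x92) = 0x0E; 0xE4 ⊕ 0x0E = 0xEA.
P[2]: E(K, 0xE4) = 0xC0; 0x97 ⊕ 0xC0 = 0x57.
P[3]: E(K, 0x97) = 0xAE; 0xAA ⊕ 0xAE = 0x04.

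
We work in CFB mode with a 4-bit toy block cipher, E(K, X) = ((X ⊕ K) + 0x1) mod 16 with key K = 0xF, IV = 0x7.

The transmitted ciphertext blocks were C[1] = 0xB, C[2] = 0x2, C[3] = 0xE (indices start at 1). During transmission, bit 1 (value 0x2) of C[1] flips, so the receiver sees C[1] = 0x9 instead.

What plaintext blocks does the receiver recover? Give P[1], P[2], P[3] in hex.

CFB decryption: P_i = C_i ⊕ E(K, C_{i−1}), with C_{0} = IV.
Only C[1] changed, to 0x9. In CFB, a change in C_i flips the same bit in P_i and garbles P_{i+1}. Decrypting the received ciphertext:
P[1]: E(K, 0x7) = 0x9; 0x9 ⊕ 0x9 = 0x0.
P[2]: E(K, 0x9) = 0x7; 0x2 ⊕ 0x7 = 0x5.
P[3]: E(K, 0x2) = 0xE; 0xE ⊕ 0xE = 0x0.
Blocks that differ from the original plaintext: P[1], P[2].

P[1] = 0x0, P[2] = 0x5, P[3] = 0x0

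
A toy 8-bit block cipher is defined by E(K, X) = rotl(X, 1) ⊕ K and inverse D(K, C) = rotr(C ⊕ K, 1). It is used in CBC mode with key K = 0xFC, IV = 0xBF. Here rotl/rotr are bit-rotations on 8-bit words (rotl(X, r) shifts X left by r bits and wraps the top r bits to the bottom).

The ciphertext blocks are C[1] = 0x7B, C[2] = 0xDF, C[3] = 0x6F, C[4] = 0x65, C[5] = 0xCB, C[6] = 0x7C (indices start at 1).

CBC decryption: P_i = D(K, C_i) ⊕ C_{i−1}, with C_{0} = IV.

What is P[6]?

P[6] = 0x8B

P[6]: D(K, 0x7C) = 0x40; 0x40 ⊕ 0xCB = 0x8B.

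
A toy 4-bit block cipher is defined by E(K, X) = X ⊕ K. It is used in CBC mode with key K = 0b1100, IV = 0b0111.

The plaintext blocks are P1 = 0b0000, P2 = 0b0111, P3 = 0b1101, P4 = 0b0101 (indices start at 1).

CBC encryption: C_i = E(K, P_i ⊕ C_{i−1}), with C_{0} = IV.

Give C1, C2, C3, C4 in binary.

C1 = 0b1011, C2 = 0b0000, C3 = 0b0001, C4 = 0b1000

C1: P1 ⊕ 0b0111 = 0b0111; E(K, 0b0111) = 0b1011.
C2: P2 ⊕ 0b1011 = 0b1100; E(K, 0b1100) = 0b0000.
C3: P3 ⊕ 0b0000 = 0b1101; E(K, 0b1101) = 0b0001.
C4: P4 ⊕ 0b0001 = 0b0100; E(K, 0b0100) = 0b1000.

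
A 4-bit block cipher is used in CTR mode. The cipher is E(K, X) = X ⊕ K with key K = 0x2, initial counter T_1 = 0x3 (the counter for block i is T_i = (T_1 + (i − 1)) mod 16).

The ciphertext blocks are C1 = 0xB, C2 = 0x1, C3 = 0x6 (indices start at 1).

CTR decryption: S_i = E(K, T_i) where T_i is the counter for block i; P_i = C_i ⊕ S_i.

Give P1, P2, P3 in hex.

P1 = 0xA, P2 = 0x7, P3 = 0x1

P1: T = 0x3, S = E(K, T) = 0x1; 0xB ⊕ 0x1 = 0xA.
P2: T = 0x4, S = E(K, T) = 0x6; 0x1 ⊕ 0x6 = 0x7.
P3: T = 0x5, S = E(K, T) = 0x7; 0x6 ⊕ 0x7 = 0x1.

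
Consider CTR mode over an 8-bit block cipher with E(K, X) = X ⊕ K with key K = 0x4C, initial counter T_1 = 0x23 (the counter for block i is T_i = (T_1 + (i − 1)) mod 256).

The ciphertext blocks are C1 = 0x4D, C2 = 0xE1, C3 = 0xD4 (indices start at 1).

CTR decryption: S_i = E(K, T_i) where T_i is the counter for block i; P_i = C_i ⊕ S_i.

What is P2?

P2 = 0x89

P2: T = 0x24, S = E(K, T) = 0x68; 0xE1 ⊕ 0x68 = 0x89.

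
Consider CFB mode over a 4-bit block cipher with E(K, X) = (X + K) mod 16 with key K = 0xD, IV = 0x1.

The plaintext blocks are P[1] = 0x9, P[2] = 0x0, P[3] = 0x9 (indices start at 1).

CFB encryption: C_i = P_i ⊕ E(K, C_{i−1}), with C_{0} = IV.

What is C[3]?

C[3] = 0x8

C[1]: E(K, 0x1) = 0xE; 0x9 ⊕ 0xE = 0x7.
C[2]: E(K, 0x7) = 0x4; 0x0 ⊕ 0x4 = 0x4.
C[3]: E(K, 0x4) = 0x1; 0x9 ⊕ 0x1 = 0x8.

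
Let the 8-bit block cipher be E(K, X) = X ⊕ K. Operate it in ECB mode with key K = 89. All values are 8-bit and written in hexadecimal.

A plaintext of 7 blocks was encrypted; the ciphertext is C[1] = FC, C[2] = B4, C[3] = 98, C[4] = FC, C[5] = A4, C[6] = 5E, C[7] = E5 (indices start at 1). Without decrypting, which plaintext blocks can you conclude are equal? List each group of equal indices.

ECB encrypts each block independently with the same key, so equal ciphertext blocks imply equal plaintext blocks.
C[1] = C[4] = FC, so P[1] = P[4].

P[1] = P[4]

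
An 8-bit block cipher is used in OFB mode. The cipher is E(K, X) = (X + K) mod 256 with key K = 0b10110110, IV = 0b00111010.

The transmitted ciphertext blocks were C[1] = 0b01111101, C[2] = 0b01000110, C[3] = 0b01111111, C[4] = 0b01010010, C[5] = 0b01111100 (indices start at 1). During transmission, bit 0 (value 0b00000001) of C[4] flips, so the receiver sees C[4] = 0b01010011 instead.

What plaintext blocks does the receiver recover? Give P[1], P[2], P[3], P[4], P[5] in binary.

OFB decryption: S_i = E(K, S_{i−1}) with S_{0} = IV; P_i = C_i ⊕ S_i.
Only C[4] changed, to 0b01010011. In OFB, a change in C_i flips the same bit in P_i only; the keystream is unaffected. Decrypting the received ciphertext:
P[1]: S = E(K, 0b00111010) = 0b11110000; 0b01111101 ⊕ 0b11110000 = 0b10001101.
P[2]: S = E(K, 0b11110000) = 0b10100110; 0b01000110 ⊕ 0b10100110 = 0b11100000.
P[3]: S = E(K, 0b10100110) = 0b01011100; 0b01111111 ⊕ 0b01011100 = 0b00100011.
P[4]: S = E(K, 0b01011100) = 0b00010010; 0b01010011 ⊕ 0b00010010 = 0b01000001.
P[5]: S = E(K, 0b00010010) = 0b11001000; 0b01111100 ⊕ 0b11001000 = 0b10110100.
Blocks that differ from the original plaintext: P[4].

P[1] = 0b10001101, P[2] = 0b11100000, P[3] = 0b00100011, P[4] = 0b01000001, P[5] = 0b10110100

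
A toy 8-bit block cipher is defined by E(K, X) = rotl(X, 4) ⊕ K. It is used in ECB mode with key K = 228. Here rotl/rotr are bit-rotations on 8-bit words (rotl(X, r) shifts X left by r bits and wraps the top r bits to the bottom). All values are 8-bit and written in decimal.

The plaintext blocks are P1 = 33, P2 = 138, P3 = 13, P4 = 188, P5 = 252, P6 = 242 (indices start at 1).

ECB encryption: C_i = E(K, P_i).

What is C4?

C4: E(K, 188) = 47.

C4 = 47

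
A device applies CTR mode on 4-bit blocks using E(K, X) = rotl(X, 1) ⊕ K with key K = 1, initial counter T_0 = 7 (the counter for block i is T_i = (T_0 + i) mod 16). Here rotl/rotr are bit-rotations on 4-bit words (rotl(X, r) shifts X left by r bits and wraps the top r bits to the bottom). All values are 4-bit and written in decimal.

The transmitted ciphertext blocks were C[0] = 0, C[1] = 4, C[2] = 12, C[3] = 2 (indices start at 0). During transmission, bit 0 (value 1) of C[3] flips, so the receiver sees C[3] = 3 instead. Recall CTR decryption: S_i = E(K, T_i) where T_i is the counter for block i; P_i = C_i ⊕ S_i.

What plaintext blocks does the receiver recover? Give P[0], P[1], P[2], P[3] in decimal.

Only C[3] changed, to 3. In CTR, a change in C_i flips the same bit in P_i only; the keystream is unaffected. Decrypting the received ciphertext:
P[0]: T = 7, S = E(K, T) = 15; 0 ⊕ 15 = 15.
P[1]: T = 8, S = E(K, T) = 0; 4 ⊕ 0 = 4.
P[2]: T = 9, S = E(K, T) = 2; 12 ⊕ 2 = 14.
P[3]: T = 10, S = E(K, T) = 4; 3 ⊕ 4 = 7.
Blocks that differ from the original plaintext: P[3].

P[0] = 15, P[1] = 4, P[2] = 14, P[3] = 7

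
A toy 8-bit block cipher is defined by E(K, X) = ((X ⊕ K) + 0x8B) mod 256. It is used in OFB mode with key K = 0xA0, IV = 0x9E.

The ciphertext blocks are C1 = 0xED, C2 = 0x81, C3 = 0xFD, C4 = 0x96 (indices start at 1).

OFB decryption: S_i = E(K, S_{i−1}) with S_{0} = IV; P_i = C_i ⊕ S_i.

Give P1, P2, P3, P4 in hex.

P1 = 0x24, P2 = 0x75, P3 = 0x22, P4 = 0x9C

P1: S = E(K, 0x9E) = 0xC9; 0xED ⊕ 0xC9 = 0x24.
P2: S = E(K, 0xC9) = 0xF4; 0x81 ⊕ 0xF4 = 0x75.
P3: S = E(K, 0xF4) = 0xDF; 0xFD ⊕ 0xDF = 0x22.
P4: S = E(K, 0xDF) = 0x0A; 0x96 ⊕ 0x0A = 0x9C.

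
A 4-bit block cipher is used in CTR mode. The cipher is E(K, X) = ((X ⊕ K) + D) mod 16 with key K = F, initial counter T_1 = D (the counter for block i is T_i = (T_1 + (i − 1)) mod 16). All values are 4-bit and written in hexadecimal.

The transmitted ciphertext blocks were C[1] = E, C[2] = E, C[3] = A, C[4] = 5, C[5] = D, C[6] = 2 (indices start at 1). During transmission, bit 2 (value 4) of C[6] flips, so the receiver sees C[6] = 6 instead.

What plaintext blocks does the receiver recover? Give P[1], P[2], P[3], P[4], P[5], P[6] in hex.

P[1] = 1, P[2] = 0, P[3] = 7, P[4] = 9, P[5] = 6, P[6] = C

CTR decryption: S_i = E(K, T_i) where T_i is the counter for block i; P_i = C_i ⊕ S_i.
Only C[6] changed, to 6. In CTR, a change in C_i flips the same bit in P_i only; the keystream is unaffected. Decrypting the received ciphertext:
P[1]: T = D, S = E(K, T) = F; E ⊕ F = 1.
P[2]: T = E, S = E(K, T) = E; E ⊕ E = 0.
P[3]: T = F, S = E(K, T) = D; A ⊕ D = 7.
P[4]: T = 0, S = E(K, T) = C; 5 ⊕ C = 9.
P[5]: T = 1, S = E(K, T) = B; D ⊕ B = 6.
P[6]: T = 2, S = E(K, T) = A; 6 ⊕ A = C.
Blocks that differ from the original plaintext: P[6].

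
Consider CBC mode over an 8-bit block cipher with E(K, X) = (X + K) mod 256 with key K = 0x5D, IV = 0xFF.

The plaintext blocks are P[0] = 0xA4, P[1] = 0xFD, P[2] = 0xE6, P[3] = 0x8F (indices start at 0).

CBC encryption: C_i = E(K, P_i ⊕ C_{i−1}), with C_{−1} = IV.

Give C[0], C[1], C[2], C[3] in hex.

C[0] = 0xB8, C[1] = 0xA2, C[2] = 0xA1, C[3] = 0x8B

C[0]: P[0] ⊕ 0xFF = 0x5B; E(K, 0x5B) = 0xB8.
C[1]: P[1] ⊕ 0xB8 = 0x45; E(K, 0x45) = 0xA2.
C[2]: P[2] ⊕ 0xA2 = 0x44; E(K, 0x44) = 0xA1.
C[3]: P[3] ⊕ 0xA1 = 0x2E; E(K, 0x2E) = 0x8B.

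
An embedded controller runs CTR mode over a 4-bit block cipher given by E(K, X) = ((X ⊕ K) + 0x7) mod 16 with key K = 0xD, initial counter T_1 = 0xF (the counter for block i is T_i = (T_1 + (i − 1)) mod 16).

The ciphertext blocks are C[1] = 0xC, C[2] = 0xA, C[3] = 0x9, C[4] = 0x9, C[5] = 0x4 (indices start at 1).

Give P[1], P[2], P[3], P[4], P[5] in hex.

P[1] = 0x5, P[2] = 0xE, P[3] = 0xA, P[4] = 0xF, P[5] = 0x1

CTR decryption: S_i = E(K, T_i) where T_i is the counter for block i; P_i = C_i ⊕ S_i.
P[1]: T = 0xF, S = E(K, T) = 0x9; 0xC ⊕ 0x9 = 0x5.
P[2]: T = 0x0, S = E(K, T) = 0x4; 0xA ⊕ 0x4 = 0xE.
P[3]: T = 0x1, S = E(K, T) = 0x3; 0x9 ⊕ 0x3 = 0xA.
P[4]: T = 0x2, S = E(K, T) = 0x6; 0x9 ⊕ 0x6 = 0xF.
P[5]: T = 0x3, S = E(K, T) = 0x5; 0x4 ⊕ 0x5 = 0x1.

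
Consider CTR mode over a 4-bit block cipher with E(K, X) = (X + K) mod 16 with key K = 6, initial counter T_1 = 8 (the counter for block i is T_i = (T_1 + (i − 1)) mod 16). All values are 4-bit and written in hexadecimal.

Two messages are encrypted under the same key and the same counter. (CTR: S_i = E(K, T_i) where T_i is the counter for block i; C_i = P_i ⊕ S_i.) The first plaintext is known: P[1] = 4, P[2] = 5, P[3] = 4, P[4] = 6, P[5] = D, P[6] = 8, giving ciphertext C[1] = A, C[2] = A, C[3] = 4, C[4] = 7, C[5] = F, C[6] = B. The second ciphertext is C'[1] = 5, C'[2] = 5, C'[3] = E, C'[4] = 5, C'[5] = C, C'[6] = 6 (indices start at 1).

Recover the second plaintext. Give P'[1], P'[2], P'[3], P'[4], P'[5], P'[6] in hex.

In CTR with a reused counter, both messages share the same keystream S_i, so C_i ⊕ C'_i = P_i ⊕ P'_i and thus P'_i = P_i ⊕ C_i ⊕ C'_i.
P'[1]: 4 ⊕ A ⊕ 5 = B.
P'[2]: 5 ⊕ A ⊕ 5 = A.
P'[3]: 4 ⊕ 4 ⊕ E = E.
P'[4]: 6 ⊕ 7 ⊕ 5 = 4.
P'[5]: D ⊕ F ⊕ C = E.
P'[6]: 8 ⊕ B ⊕ 6 = 5.

P'[1] = B, P'[2] = A, P'[3] = E, P'[4] = 4, P'[5] = E, P'[6] = 5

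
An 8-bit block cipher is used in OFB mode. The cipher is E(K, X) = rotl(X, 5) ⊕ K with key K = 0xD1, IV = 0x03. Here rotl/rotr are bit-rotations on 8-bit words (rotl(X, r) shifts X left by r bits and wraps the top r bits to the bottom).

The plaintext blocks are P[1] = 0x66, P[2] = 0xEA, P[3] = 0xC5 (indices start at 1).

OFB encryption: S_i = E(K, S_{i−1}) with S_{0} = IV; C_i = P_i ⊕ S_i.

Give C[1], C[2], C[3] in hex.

C[1]: S = E(K, 0x03) = 0xB1; 0x66 ⊕ 0xB1 = 0xD7.
C[2]: S = E(K, 0xB1) = 0xE7; 0xEA ⊕ 0xE7 = 0x0D.
C[3]: S = E(K, 0xE7) = 0x2D; 0xC5 ⊕ 0x2D = 0xE8.

C[1] = 0xD7, C[2] = 0x0D, C[3] = 0xE8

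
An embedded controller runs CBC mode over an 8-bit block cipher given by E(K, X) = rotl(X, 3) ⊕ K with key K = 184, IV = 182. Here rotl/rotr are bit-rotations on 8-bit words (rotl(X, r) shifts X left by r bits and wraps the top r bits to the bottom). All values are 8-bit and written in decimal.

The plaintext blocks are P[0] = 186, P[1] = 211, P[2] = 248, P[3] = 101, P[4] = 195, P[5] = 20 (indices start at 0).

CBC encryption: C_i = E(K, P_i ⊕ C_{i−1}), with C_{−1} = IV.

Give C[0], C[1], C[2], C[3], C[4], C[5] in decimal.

C[0]: P[0] ⊕ 182 = 12; E(K, 12) = 216.
C[1]: P[1] ⊕ 216 = 11; E(K, 11) = 224.
C[2]: P[2] ⊕ 224 = 24; E(K, 24) = 120.
C[3]: P[3] ⊕ 120 = 29; E(K, 29) = 80.
C[4]: P[4] ⊕ 80 = 147; E(K, 147) = 36.
C[5]: P[5] ⊕ 36 = 48; E(K, 48) = 57.

C[0] = 216, C[1] = 224, C[2] = 120, C[3] = 80, C[4] = 36, C[5] = 57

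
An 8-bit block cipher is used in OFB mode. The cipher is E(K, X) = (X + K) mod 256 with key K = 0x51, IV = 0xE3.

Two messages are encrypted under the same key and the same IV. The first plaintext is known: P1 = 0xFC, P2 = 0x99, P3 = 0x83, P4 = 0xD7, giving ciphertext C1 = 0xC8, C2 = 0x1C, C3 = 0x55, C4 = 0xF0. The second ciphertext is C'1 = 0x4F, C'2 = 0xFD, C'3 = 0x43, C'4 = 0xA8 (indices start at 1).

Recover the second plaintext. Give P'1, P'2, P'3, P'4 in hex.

P'1 = 0x7B, P'2 = 0x78, P'3 = 0x95, P'4 = 0x8F

In OFB with a reused IV, both messages share the same keystream S_i, so C_i ⊕ C'_i = P_i ⊕ P'_i and thus P'_i = P_i ⊕ C_i ⊕ C'_i.
P'1: 0xFC ⊕ 0xC8 ⊕ 0x4F = 0x7B.
P'2: 0x99 ⊕ 0x1C ⊕ 0xFD = 0x78.
P'3: 0x83 ⊕ 0x55 ⊕ 0x43 = 0x95.
P'4: 0xD7 ⊕ 0xF0 ⊕ 0xA8 = 0x8F.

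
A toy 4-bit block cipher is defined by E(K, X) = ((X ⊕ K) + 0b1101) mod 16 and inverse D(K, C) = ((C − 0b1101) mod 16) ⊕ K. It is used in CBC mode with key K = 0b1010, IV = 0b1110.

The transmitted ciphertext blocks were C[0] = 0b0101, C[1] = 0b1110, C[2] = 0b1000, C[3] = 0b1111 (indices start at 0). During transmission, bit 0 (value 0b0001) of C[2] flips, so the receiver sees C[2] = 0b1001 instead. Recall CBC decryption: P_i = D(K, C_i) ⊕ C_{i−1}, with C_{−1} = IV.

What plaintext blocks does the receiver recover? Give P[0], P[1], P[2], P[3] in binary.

Only C[2] changed, to 0b1001. In CBC, a change in C_i garbles P_i and flips the same bit in P_{i+1}. Decrypting the received ciphertext:
P[0]: D(K, 0b0101) = 0b0010; 0b0010 ⊕ 0b1110 = 0b1100.
P[1]: D(K, 0b1110) = 0b1011; 0b1011 ⊕ 0b0101 = 0b1110.
P[2]: D(K, 0b1001) = 0b0110; 0b0110 ⊕ 0b1110 = 0b1000.
P[3]: D(K, 0b1111) = 0b1000; 0b1000 ⊕ 0b1001 = 0b0001.
Blocks that differ from the original plaintext: P[2], P[3].

P[0] = 0b1100, P[1] = 0b1110, P[2] = 0b1000, P[3] = 0b0001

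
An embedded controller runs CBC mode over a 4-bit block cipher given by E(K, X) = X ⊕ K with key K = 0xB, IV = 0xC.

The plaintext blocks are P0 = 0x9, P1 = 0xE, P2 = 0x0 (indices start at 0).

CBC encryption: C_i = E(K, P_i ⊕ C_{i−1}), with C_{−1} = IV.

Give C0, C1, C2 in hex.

C0: P0 ⊕ 0xC = 0x5; E(K, 0x5) = 0xE.
C1: P1 ⊕ 0xE = 0x0; E(K, 0x0) = 0xB.
C2: P2 ⊕ 0xB = 0xB; E(K, 0xB) = 0x0.

C0 = 0xE, C1 = 0xB, C2 = 0x0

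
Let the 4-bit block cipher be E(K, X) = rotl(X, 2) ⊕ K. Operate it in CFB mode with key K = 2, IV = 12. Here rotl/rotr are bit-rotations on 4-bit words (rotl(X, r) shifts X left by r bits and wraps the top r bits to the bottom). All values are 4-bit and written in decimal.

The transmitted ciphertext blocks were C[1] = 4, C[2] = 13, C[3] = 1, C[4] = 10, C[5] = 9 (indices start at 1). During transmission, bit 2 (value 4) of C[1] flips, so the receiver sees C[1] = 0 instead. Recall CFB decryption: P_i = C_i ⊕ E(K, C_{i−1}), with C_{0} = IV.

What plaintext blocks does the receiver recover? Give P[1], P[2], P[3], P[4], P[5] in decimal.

Only C[1] changed, to 0. In CFB, a change in C_i flips the same bit in P_i and garbles P_{i+1}. Decrypting the received ciphertext:
P[1]: E(K, 12) = 1; 0 ⊕ 1 = 1.
P[2]: E(K, 0) = 2; 13 ⊕ 2 = 15.
P[3]: E(K, 13) = 5; 1 ⊕ 5 = 4.
P[4]: E(K, 1) = 6; 10 ⊕ 6 = 12.
P[5]: E(K, 10) = 8; 9 ⊕ 8 = 1.
Blocks that differ from the original plaintext: P[1], P[2].

P[1] = 1, P[2] = 15, P[3] = 4, P[4] = 12, P[5] = 1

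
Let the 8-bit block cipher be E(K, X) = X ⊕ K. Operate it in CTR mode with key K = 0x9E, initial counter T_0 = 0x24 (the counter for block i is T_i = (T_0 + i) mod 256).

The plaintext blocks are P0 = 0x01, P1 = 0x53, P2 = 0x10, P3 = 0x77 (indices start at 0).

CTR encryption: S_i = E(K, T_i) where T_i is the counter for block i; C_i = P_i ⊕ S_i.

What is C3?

C3 = 0xCE

C0: T = 0x24, S = E(K, T) = 0xBA; 0x01 ⊕ 0xBA = 0xBB.
C1: T = 0x25, S = E(K, T) = 0xBB; 0x53 ⊕ 0xBB = 0xE8.
C2: T = 0x26, S = E(K, T) = 0xB8; 0x10 ⊕ 0xB8 = 0xA8.
C3: T = 0x27, S = E(K, T) = 0xB9; 0x77 ⊕ 0xB9 = 0xCE.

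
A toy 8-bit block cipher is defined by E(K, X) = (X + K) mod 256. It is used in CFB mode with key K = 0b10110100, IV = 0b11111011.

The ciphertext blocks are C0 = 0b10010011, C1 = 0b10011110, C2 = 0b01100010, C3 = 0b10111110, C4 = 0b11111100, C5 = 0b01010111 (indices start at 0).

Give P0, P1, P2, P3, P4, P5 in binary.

P0 = 0b00111100, P1 = 0b11011001, P2 = 0b00110000, P3 = 0b10101000, P4 = 0b10001110, P5 = 0b11100111

CFB decryption: P_i = C_i ⊕ E(K, C_{i−1}), with C_{−1} = IV.
P0: E(K, 0b11111011) = 0b10101111; 0b10010011 ⊕ 0b10101111 = 0b00111100.
P1: E(K, 0b10010011) = 0b01000111; 0b10011110 ⊕ 0b01000111 = 0b11011001.
P2: E(K, 0b10011110) = 0b01010010; 0b01100010 ⊕ 0b01010010 = 0b00110000.
P3: E(K, 0b01100010) = 0b00010110; 0b10111110 ⊕ 0b00010110 = 0b10101000.
P4: E(K, 0b10111110) = 0b01110010; 0b11111100 ⊕ 0b01110010 = 0b10001110.
P5: E(K, 0b11111100) = 0b10110000; 0b01010111 ⊕ 0b10110000 = 0b11100111.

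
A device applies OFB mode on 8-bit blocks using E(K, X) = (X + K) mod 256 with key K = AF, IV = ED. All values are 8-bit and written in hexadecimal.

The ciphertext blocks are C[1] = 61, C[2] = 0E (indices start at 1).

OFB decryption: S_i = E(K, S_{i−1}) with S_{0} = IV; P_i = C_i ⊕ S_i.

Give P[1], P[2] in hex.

P[1]: S = E(K, ED) = 9C; 61 ⊕ 9C = FD.
P[2]: S = E(K, 9C) = 4B; 0E ⊕ 4B = 45.

P[1] = FD, P[2] = 45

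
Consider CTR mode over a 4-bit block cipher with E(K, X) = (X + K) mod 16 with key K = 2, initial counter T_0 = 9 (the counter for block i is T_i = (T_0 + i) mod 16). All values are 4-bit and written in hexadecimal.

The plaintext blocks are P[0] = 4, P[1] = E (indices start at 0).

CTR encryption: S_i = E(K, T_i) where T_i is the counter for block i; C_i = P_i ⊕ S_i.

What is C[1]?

C[1] = 2

C[0]: T = 9, S = E(K, T) = B; 4 ⊕ B = F.
C[1]: T = A, S = E(K, T) = C; E ⊕ C = 2.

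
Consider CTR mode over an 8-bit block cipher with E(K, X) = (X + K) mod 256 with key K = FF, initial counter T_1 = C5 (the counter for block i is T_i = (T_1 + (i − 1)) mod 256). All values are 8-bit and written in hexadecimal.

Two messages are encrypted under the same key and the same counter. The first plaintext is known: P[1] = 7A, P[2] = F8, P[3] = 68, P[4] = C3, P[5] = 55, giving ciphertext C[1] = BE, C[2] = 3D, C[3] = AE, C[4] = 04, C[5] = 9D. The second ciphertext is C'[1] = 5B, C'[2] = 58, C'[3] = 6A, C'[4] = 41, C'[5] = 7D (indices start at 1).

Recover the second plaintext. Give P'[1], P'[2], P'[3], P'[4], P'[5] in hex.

In CTR with a reused counter, both messages share the same keystream S_i, so C_i ⊕ C'_i = P_i ⊕ P'_i and thus P'_i = P_i ⊕ C_i ⊕ C'_i.
P'[1]: 7A ⊕ BE ⊕ 5B = 9F.
P'[2]: F8 ⊕ 3D ⊕ 58 = 9D.
P'[3]: 68 ⊕ AE ⊕ 6A = AC.
P'[4]: C3 ⊕ 04 ⊕ 41 = 86.
P'[5]: 55 ⊕ 9D ⊕ 7D = B5.

P'[1] = 9F, P'[2] = 9D, P'[3] = AC, P'[4] = 86, P'[5] = B5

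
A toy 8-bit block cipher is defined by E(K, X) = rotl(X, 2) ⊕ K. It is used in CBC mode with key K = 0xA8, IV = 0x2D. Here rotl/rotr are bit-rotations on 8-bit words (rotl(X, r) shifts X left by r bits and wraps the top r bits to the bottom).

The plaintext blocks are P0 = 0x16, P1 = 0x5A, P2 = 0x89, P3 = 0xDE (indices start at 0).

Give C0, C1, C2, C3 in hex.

CBC encryption: C_i = E(K, P_i ⊕ C_{i−1}), with C_{−1} = IV.
C0: P0 ⊕ 0x2D = 0x3B; E(K, 0x3B) = 0x44.
C1: P1 ⊕ 0x44 = 0x1E; E(K, 0x1E) = 0xD0.
C2: P2 ⊕ 0xD0 = 0x59; E(K, 0x59) = 0xCD.
C3: P3 ⊕ 0xCD = 0x13; E(K, 0x13) = 0xE4.

C0 = 0x44, C1 = 0xD0, C2 = 0xCD, C3 = 0xE4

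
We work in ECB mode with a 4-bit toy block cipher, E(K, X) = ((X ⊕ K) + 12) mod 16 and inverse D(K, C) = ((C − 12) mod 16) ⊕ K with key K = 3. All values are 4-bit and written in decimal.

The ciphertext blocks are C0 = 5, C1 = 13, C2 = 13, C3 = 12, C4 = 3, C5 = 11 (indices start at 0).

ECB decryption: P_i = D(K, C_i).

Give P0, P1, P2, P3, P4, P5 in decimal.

P0: D(K, 5) = 10.
P1: D(K, 13) = 2.
P2: D(K, 13) = 2.
P3: D(K, 12) = 3.
P4: D(K, 3) = 4.
P5: D(K, 11) = 12.

P0 = 10, P1 = 2, P2 = 2, P3 = 3, P4 = 4, P5 = 12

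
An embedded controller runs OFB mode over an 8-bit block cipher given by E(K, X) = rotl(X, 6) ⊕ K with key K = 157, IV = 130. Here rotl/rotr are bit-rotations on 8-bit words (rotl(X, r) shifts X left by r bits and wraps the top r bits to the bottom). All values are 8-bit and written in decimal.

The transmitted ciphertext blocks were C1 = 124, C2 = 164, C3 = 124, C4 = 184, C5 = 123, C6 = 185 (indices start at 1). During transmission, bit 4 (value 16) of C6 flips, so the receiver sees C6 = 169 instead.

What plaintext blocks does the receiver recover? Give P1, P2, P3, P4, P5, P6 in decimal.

OFB decryption: S_i = E(K, S_{i−1}) with S_{0} = IV; P_i = C_i ⊕ S_i.
Only C6 changed, to 169. In OFB, a change in C_i flips the same bit in P_i only; the keystream is unaffected. Decrypting the received ciphertext:
P1: S = E(K, 130) = 61; 124 ⊕ 61 = 65.
P2: S = E(K, 61) = 210; 164 ⊕ 210 = 118.
P3: S = E(K, 210) = 41; 124 ⊕ 41 = 85.
P4: S = E(K, 41) = 215; 184 ⊕ 215 = 111.
P5: S = E(K, 215) = 104; 123 ⊕ 104 = 19.
P6: S = E(K, 104) = 135; 169 ⊕ 135 = 46.
Blocks that differ from the original plaintext: P6.

P1 = 65, P2 = 118, P3 = 85, P4 = 111, P5 = 19, P6 = 46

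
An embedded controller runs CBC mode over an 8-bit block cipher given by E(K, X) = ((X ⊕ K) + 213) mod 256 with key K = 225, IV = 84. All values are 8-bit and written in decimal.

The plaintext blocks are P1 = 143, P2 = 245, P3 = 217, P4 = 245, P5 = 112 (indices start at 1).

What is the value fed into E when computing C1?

219

CBC encryption: C_i = E(K, P_i ⊕ C_{i−1}), with C_{0} = IV.
C1: P1 ⊕ 84 = 219; E(K, 219) = 15.
So the input to E for block 1 is 219.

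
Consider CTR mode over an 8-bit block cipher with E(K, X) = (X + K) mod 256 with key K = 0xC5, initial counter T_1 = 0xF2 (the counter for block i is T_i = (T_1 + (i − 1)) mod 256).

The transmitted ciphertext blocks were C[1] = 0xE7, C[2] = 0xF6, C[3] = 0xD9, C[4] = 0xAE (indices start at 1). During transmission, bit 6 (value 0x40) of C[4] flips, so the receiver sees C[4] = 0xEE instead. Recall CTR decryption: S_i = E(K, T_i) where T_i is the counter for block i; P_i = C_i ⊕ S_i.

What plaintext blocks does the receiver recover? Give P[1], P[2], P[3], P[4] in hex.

P[1] = 0x50, P[2] = 0x4E, P[3] = 0x60, P[4] = 0x54

Only C[4] changed, to 0xEE. In CTR, a change in C_i flips the same bit in P_i only; the keystream is unaffected. Decrypting the received ciphertext:
P[1]: T = 0xF2, S = E(K, T) = 0xB7; 0xE7 ⊕ 0xB7 = 0x50.
P[2]: T = 0xF3, S = E(K, T) = 0xB8; 0xF6 ⊕ 0xB8 = 0x4E.
P[3]: T = 0xF4, S = E(K, T) = 0xB9; 0xD9 ⊕ 0xB9 = 0x60.
P[4]: T = 0xF5, S = E(K, T) = 0xBA; 0xEE ⊕ 0xBA = 0x54.
Blocks that differ from the original plaintext: P[4].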